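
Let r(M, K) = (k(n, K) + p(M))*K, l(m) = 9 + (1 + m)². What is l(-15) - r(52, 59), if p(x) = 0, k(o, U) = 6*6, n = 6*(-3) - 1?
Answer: -1919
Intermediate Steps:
n = -19 (n = -18 - 1 = -19)
k(o, U) = 36
r(M, K) = 36*K (r(M, K) = (36 + 0)*K = 36*K)
l(-15) - r(52, 59) = (9 + (1 - 15)²) - 36*59 = (9 + (-14)²) - 1*2124 = (9 + 196) - 2124 = 205 - 2124 = -1919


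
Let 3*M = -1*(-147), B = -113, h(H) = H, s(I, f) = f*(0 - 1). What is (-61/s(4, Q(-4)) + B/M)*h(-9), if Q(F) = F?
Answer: 30969/196 ≈ 158.01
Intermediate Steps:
s(I, f) = -f (s(I, f) = f*(-1) = -f)
M = 49 (M = (-1*(-147))/3 = (⅓)*147 = 49)
(-61/s(4, Q(-4)) + B/M)*h(-9) = (-61/((-1*(-4))) - 113/49)*(-9) = (-61/4 - 113*1/49)*(-9) = (-61*¼ - 113/49)*(-9) = (-61/4 - 113/49)*(-9) = -3441/196*(-9) = 30969/196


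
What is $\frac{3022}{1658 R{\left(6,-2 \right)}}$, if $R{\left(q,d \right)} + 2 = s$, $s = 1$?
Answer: $- \frac{1511}{829} \approx -1.8227$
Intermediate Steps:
$R{\left(q,d \right)} = -1$ ($R{\left(q,d \right)} = -2 + 1 = -1$)
$\frac{3022}{1658 R{\left(6,-2 \right)}} = \frac{3022}{1658 \left(-1\right)} = \frac{3022}{-1658} = 3022 \left(- \frac{1}{1658}\right) = - \frac{1511}{829}$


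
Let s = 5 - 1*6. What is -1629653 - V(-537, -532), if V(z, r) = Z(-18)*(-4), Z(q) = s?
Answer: -1629657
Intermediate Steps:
s = -1 (s = 5 - 6 = -1)
Z(q) = -1
V(z, r) = 4 (V(z, r) = -1*(-4) = 4)
-1629653 - V(-537, -532) = -1629653 - 1*4 = -1629653 - 4 = -1629657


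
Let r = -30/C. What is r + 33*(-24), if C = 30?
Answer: -793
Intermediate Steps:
r = -1 (r = -30/30 = -30*1/30 = -1)
r + 33*(-24) = -1 + 33*(-24) = -1 - 792 = -793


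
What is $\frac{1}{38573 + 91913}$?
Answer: $\frac{1}{130486} \approx 7.6636 \cdot 10^{-6}$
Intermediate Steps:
$\frac{1}{38573 + 91913} = \frac{1}{130486}$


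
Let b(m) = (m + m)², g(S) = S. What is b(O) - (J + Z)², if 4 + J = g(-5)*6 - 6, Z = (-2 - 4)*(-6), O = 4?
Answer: 48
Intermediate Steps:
b(m) = 4*m² (b(m) = (2*m)² = 4*m²)
Z = 36 (Z = -6*(-6) = 36)
J = -40 (J = -4 + (-5*6 - 6) = -4 + (-30 - 6) = -4 - 36 = -40)
b(O) - (J + Z)² = 4*4² - (-40 + 36)² = 4*16 - 1*(-4)² = 64 - 1*16 = 64 - 16 = 48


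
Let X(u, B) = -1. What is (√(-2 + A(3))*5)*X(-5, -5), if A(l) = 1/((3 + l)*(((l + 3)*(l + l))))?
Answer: -5*I*√2586/36 ≈ -7.0629*I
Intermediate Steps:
A(l) = 1/(2*l*(3 + l)²) (A(l) = 1/((3 + l)*(((3 + l)*(2*l)))) = 1/((3 + l)*((2*l*(3 + l)))) = (1/(2*l*(3 + l)))/(3 + l) = 1/(2*l*(3 + l)²))
(√(-2 + A(3))*5)*X(-5, -5) = (√(-2 + (½)/(3*(3 + 3)²))*5)*(-1) = (√(-2 + (½)*(⅓)/6²)*5)*(-1) = (√(-2 + (½)*(⅓)*(1/36))*5)*(-1) = (√(-2 + 1/216)*5)*(-1) = (√(-431/216)*5)*(-1) = ((I*√2586/36)*5)*(-1) = (5*I*√2586/36)*(-1) = -5*I*√2586/36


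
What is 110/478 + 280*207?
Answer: 13852495/239 ≈ 57960.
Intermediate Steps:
110/478 + 280*207 = 110*(1/478) + 57960 = 55/239 + 57960 = 13852495/239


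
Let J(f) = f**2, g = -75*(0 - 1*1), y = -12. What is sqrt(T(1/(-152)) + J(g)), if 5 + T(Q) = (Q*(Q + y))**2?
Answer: sqrt(2999930196545)/23104 ≈ 74.967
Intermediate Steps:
g = 75 (g = -75*(0 - 1) = -75*(-1) = 75)
T(Q) = -5 + Q**2*(-12 + Q)**2 (T(Q) = -5 + (Q*(Q - 12))**2 = -5 + (Q*(-12 + Q))**2 = -5 + Q**2*(-12 + Q)**2)
sqrt(T(1/(-152)) + J(g)) = sqrt((-5 + (1/(-152))**2*(-12 + 1/(-152))**2) + 75**2) = sqrt((-5 + (-1/152)**2*(-12 - 1/152)**2) + 5625) = sqrt((-5 + (-1825/152)**2/23104) + 5625) = sqrt((-5 + (1/23104)*(3330625/23104)) + 5625) = sqrt((-5 + 3330625/533794816) + 5625) = sqrt(-2665643455/533794816 + 5625) = sqrt(2999930196545/533794816) = sqrt(2999930196545)/23104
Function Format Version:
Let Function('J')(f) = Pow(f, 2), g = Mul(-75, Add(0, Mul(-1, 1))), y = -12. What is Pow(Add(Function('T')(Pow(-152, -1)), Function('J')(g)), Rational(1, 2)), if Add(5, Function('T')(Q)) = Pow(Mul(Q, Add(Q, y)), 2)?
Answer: Mul(Rational(1, 23104), Pow(2999930196545, Rational(1, 2))) ≈ 74.967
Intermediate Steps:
g = 75 (g = Mul(-75, Add(0, -1)) = Mul(-75, -1) = 75)
Function('T')(Q) = Add(-5, Mul(Pow(Q, 2), Pow(Add(-12, Q), 2))) (Function('T')(Q) = Add(-5, Pow(Mul(Q, Add(Q, -12)), 2)) = Add(-5, Pow(Mul(Q, Add(-12, Q)), 2)) = Add(-5, Mul(Pow(Q, 2), Pow(Add(-12, Q), 2))))
Pow(Add(Function('T')(Pow(-152, -1)), Function('J')(g)), Rational(1, 2)) = Pow(Add(Add(-5, Mul(Pow(Pow(-152, -1), 2), Pow(Add(-12, Pow(-152, -1)), 2))), Pow(75, 2)), Rational(1, 2)) = Pow(Add(Add(-5, Mul(Pow(Rational(-1, 152), 2), Pow(Add(-12, Rational(-1, 152)), 2))), 5625), Rational(1, 2)) = Pow(Add(Add(-5, Mul(Rational(1, 23104), Pow(Rational(-1825, 152), 2))), 5625), Rational(1, 2)) = Pow(Add(Add(-5, Mul(Rational(1, 23104), Rational(3330625, 23104))), 5625), Rational(1, 2)) = Pow(Add(Add(-5, Rational(3330625, 533794816)), 5625), Rational(1, 2)) = Pow(Add(Rational(-2665643455, 533794816), 5625), Rational(1, 2)) = Pow(Rational(2999930196545, 533794816), Rational(1, 2)) = Mul(Rational(1, 23104), Pow(2999930196545, Rational(1, 2)))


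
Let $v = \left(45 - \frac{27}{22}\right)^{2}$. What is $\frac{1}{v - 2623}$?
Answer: $- \frac{484}{342163} \approx -0.0014145$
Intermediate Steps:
$v = \frac{927369}{484}$ ($v = \left(45 - \frac{27}{22}\right)^{2} = \left(\frac{963}{22}\right)^{2} = \frac{927369}{484} \approx 1916.1$)
$\frac{1}{v - 2623} = \frac{1}{\frac{927369}{484} - 2623} = \frac{1}{- \frac{342163}{484}} = - \frac{484}{342163}$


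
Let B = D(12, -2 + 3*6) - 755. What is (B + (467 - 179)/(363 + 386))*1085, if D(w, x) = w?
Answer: -86213945/107 ≈ -8.0574e+5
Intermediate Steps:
B = -743 (B = 12 - 755 = -743)
(B + (467 - 179)/(363 + 386))*1085 = (-743 + (467 - 179)/(363 + 386))*1085 = (-743 + 288/749)*1085 = -556219/749*1085 = -86213945/107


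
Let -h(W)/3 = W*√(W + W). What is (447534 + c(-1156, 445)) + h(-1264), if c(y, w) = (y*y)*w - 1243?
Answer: 595115811 + 15168*I*√158 ≈ 5.9512e+8 + 1.9066e+5*I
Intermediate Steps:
c(y, w) = -1243 + w*y² (c(y, w) = y²*w - 1243 = w*y² - 1243 = -1243 + w*y²)
h(W) = -3*√2*W^(3/2) (h(W) = -3*W*√(W + W) = -3*W*√(2*W) = -3*W*√2*√W = -3*√2*W^(3/2))
(447534 + c(-1156, 445)) + h(-1264) = (447534 + (-1243 + 445*(-1156)²)) - 3*√2*(-1264)^(3/2) = (447534 + (-1243 + 445*1336336)) - 3*√2*(-5056*I*√79) = (447534 + (-1243 + 594669520)) + 15168*I*√158 = (447534 + 594668277) + 15168*I*√158 = 595115811 + 15168*I*√158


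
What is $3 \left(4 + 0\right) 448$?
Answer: $5376$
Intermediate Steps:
$3 \left(4 + 0\right) 448 = 3 \cdot 4 \cdot 448 = 12 \cdot 448 = 5376$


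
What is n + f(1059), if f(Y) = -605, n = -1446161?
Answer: -1446766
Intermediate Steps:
n + f(1059) = -1446161 - 605 = -1446766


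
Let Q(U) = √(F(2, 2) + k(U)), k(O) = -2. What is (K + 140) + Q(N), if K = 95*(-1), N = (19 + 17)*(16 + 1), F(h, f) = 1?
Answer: 45 + I ≈ 45.0 + 1.0*I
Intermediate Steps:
N = 612 (N = 36*17 = 612)
K = -95
Q(U) = I (Q(U) = √(1 - 2) = √(-1) = I)
(K + 140) + Q(N) = (-95 + 140) + I = 45 + I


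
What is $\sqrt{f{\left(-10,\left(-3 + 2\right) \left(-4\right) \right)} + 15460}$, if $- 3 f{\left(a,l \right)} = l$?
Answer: $\frac{2 \sqrt{34782}}{3} \approx 124.33$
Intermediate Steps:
$f{\left(a,l \right)} = - \frac{l}{3}$
$\sqrt{f{\left(-10,\left(-3 + 2\right) \left(-4\right) \right)} + 15460} = \sqrt{- \frac{\left(-3 + 2\right) \left(-4\right)}{3} + 15460} = \sqrt{- \frac{\left(-1\right) \left(-4\right)}{3} + 15460} = \sqrt{\left(- \frac{1}{3}\right) 4 + 15460} = \sqrt{- \frac{4}{3} + 15460} = \sqrt{\frac{46376}{3}} = \frac{2 \sqrt{34782}}{3}$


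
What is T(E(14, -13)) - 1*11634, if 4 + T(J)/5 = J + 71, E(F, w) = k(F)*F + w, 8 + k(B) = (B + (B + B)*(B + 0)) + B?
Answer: 17476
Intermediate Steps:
k(B) = -8 + 2*B + 2*B² (k(B) = -8 + ((B + (B + B)*(B + 0)) + B) = -8 + ((B + (2*B)*B) + B) = -8 + ((B + 2*B²) + B) = -8 + (2*B + 2*B²) = -8 + 2*B + 2*B²)
E(F, w) = w + F*(-8 + 2*F + 2*F²) (E(F, w) = (-8 + 2*F + 2*F²)*F + w = F*(-8 + 2*F + 2*F²) + w = w + F*(-8 + 2*F + 2*F²))
T(J) = 335 + 5*J (T(J) = -20 + 5*(J + 71) = -20 + 5*(71 + J) = -20 + (355 + 5*J) = 335 + 5*J)
T(E(14, -13)) - 1*11634 = (335 + 5*(-13 + 2*14*(-4 + 14 + 14²))) - 1*11634 = (335 + 5*(-13 + 2*14*(-4 + 14 + 196))) - 11634 = (335 + 5*(-13 + 2*14*206)) - 11634 = (335 + 5*(-13 + 5768)) - 11634 = (335 + 5*5755) - 11634 = (335 + 28775) - 11634 = 29110 - 11634 = 17476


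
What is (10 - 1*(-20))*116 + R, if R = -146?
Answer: 3334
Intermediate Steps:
(10 - 1*(-20))*116 + R = (10 - 1*(-20))*116 - 146 = (10 + 20)*116 - 146 = 30*116 - 146 = 3480 - 146 = 3334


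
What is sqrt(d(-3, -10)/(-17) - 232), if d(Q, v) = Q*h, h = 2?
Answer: I*sqrt(66946)/17 ≈ 15.22*I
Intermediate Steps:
d(Q, v) = 2*Q (d(Q, v) = Q*2 = 2*Q)
sqrt(d(-3, -10)/(-17) - 232) = sqrt((2*(-3))/(-17) - 232) = sqrt(-6*(-1/17) - 232) = sqrt(6/17 - 232) = sqrt(-3938/17) = I*sqrt(66946)/17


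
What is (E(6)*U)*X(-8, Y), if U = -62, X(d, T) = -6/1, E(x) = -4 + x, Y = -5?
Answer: 744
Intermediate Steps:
X(d, T) = -6 (X(d, T) = -6*1 = -6)
(E(6)*U)*X(-8, Y) = ((-4 + 6)*(-62))*(-6) = (2*(-62))*(-6) = -124*(-6) = 744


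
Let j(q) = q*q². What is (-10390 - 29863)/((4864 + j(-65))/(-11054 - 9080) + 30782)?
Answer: -810453902/620034549 ≈ -1.3071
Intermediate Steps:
j(q) = q³
(-10390 - 29863)/((4864 + j(-65))/(-11054 - 9080) + 30782) = (-10390 - 29863)/((4864 + (-65)³)/(-11054 - 9080) + 30782) = -40253/((4864 - 274625)/(-20134) + 30782) = -40253/(-269761*(-1/20134) + 30782) = -40253/(269761/20134 + 30782) = -40253/620034549/20134 = -40253*20134/620034549 = -810453902/620034549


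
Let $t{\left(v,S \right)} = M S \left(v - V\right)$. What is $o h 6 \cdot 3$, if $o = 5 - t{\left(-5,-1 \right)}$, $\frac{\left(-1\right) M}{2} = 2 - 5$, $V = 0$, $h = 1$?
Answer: $-450$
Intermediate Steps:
$M = 6$ ($M = - 2 \left(2 - 5\right) = \left(-2\right) \left(-3\right) = 6$)
$t{\left(v,S \right)} = 6 S v$ ($t{\left(v,S \right)} = 6 S \left(v - 0\right) = 6 S \left(v + 0\right) = 6 S v$)
$o = -25$ ($o = 5 - 6 \left(-1\right) \left(-5\right) = 5 - 30 = -25$)
$o h 6 \cdot 3 = - 25 \cdot 1 \cdot 6 \cdot 3 = - 25 \cdot 6 \cdot 3 = \left(-25\right) 18 = -450$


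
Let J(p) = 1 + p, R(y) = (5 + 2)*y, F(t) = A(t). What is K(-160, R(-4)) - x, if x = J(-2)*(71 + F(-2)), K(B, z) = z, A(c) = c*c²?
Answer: 35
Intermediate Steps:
A(c) = c³
F(t) = t³
R(y) = 7*y
x = -63 (x = (1 - 2)*(71 + (-2)³) = -(71 - 8) = -1*63 = -63)
K(-160, R(-4)) - x = 7*(-4) - 1*(-63) = -28 + 63 = 35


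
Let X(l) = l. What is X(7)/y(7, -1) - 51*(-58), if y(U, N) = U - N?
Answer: 23671/8 ≈ 2958.9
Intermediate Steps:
X(7)/y(7, -1) - 51*(-58) = 7/(7 - 1*(-1)) - 51*(-58) = 7/(7 + 1) + 2958 = 7/8 + 2958 = 23671/8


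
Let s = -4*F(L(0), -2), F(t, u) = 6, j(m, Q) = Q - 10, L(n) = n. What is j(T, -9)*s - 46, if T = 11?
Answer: 410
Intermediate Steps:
j(m, Q) = -10 + Q
s = -24 (s = -4*6 = -24)
j(T, -9)*s - 46 = (-10 - 9)*(-24) - 46 = -19*(-24) - 46 = 456 - 46 = 410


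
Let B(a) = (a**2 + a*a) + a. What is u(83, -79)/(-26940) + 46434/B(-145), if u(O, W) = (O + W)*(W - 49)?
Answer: 63619366/56446035 ≈ 1.1271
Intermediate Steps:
B(a) = a + 2*a**2 (B(a) = (a**2 + a**2) + a = 2*a**2 + a = a + 2*a**2)
u(O, W) = (-49 + W)*(O + W) (u(O, W) = (O + W)*(-49 + W) = (-49 + W)*(O + W))
u(83, -79)/(-26940) + 46434/B(-145) = ((-79)**2 - 49*83 - 49*(-79) + 83*(-79))/(-26940) + 46434/((-145*(1 + 2*(-145)))) = (6241 - 4067 + 3871 - 6557)*(-1/26940) + 46434/((-145*(1 - 290))) = -512*(-1/26940) + 46434/((-145*(-289))) = 128/6735 + 46434/41905 = 63619366/56446035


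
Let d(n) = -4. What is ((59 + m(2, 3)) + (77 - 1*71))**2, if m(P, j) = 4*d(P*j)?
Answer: 2401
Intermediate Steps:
m(P, j) = -16 (m(P, j) = 4*(-4) = -16)
((59 + m(2, 3)) + (77 - 1*71))**2 = ((59 - 16) + (77 - 1*71))**2 = (43 + (77 - 71))**2 = (43 + 6)**2 = 49**2 = 2401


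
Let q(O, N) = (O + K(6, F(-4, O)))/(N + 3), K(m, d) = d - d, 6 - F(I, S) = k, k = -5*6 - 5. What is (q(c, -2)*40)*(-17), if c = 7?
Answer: -4760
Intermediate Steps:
k = -35 (k = -30 - 5 = -35)
F(I, S) = 41 (F(I, S) = 6 - 1*(-35) = 6 + 35 = 41)
K(m, d) = 0
q(O, N) = O/(3 + N) (q(O, N) = (O + 0)/(N + 3) = O/(3 + N))
(q(c, -2)*40)*(-17) = ((7/(3 - 2))*40)*(-17) = ((7/1)*40)*(-17) = ((7*1)*40)*(-17) = (7*40)*(-17) = 280*(-17) = -4760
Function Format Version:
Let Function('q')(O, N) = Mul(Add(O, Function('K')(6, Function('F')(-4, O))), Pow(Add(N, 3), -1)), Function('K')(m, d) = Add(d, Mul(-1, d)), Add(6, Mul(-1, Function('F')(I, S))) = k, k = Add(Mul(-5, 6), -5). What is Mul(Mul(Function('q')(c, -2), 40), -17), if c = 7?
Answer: -4760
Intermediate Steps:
k = -35 (k = Add(-30, -5) = -35)
Function('F')(I, S) = 41 (Function('F')(I, S) = Add(6, Mul(-1, -35)) = Add(6, 35) = 41)
Function('K')(m, d) = 0
Function('q')(O, N) = Mul(O, Pow(Add(3, N), -1)) (Function('q')(O, N) = Mul(Add(O, 0), Pow(Add(N, 3), -1)) = Mul(O, Pow(Add(3, N), -1)))
Mul(Mul(Function('q')(c, -2), 40), -17) = Mul(Mul(Mul(7, Pow(Add(3, -2), -1)), 40), -17) = Mul(Mul(Mul(7, Pow(1, -1)), 40), -17) = Mul(Mul(Mul(7, 1), 40), -17) = Mul(Mul(7, 40), -17) = Mul(280, -17) = -4760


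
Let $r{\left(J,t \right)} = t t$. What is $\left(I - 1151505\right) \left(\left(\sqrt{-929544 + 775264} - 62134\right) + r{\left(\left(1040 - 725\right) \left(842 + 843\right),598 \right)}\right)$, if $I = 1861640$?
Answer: $209823588450 + 1420270 i \sqrt{38570} \approx 2.0982 \cdot 10^{11} + 2.7893 \cdot 10^{8} i$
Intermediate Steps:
$r{\left(J,t \right)} = t^{2}$
$\left(I - 1151505\right) \left(\left(\sqrt{-929544 + 775264} - 62134\right) + r{\left(\left(1040 - 725\right) \left(842 + 843\right),598 \right)}\right) = \left(1861640 - 1151505\right) \left(\left(\sqrt{-929544 + 775264} - 62134\right) + 598^{2}\right) = 710135 \left(\left(\sqrt{-154280} - 62134\right) + 357604\right) = 710135 \left(\left(2 i \sqrt{38570} - 62134\right) + 357604\right) = 710135 \left(\left(-62134 + 2 i \sqrt{38570}\right) + 357604\right) = 710135 \left(295470 + 2 i \sqrt{38570}\right) = 209823588450 + 1420270 i \sqrt{38570}$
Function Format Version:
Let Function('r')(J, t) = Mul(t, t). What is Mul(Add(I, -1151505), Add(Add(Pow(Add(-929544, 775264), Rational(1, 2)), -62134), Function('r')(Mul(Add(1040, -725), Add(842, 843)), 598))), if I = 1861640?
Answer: Add(209823588450, Mul(1420270, I, Pow(38570, Rational(1, 2)))) ≈ Add(2.0982e+11, Mul(2.7893e+8, I))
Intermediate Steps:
Function('r')(J, t) = Pow(t, 2)
Mul(Add(I, -1151505), Add(Add(Pow(Add(-929544, 775264), Rational(1, 2)), -62134), Function('r')(Mul(Add(1040, -725), Add(842, 843)), 598))) = Mul(Add(1861640, -1151505), Add(Add(Pow(Add(-929544, 775264), Rational(1, 2)), -62134), Pow(598, 2))) = Mul(710135, Add(Add(Pow(-154280, Rational(1, 2)), -62134), 357604)) = Mul(710135, Add(Add(Mul(2, I, Pow(38570, Rational(1, 2))), -62134), 357604)) = Mul(710135, Add(Add(-62134, Mul(2, I, Pow(38570, Rational(1, 2)))), 357604)) = Mul(710135, Add(295470, Mul(2, I, Pow(38570, Rational(1, 2))))) = Add(209823588450, Mul(1420270, I, Pow(38570, Rational(1, 2))))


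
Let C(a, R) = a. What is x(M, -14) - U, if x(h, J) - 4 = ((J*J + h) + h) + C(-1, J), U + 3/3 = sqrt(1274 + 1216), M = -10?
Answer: 180 - sqrt(2490) ≈ 130.10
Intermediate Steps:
U = -1 + sqrt(2490) (U = -1 + sqrt(1274 + 1216) = -1 + sqrt(2490) ≈ 48.900)
x(h, J) = 3 + J**2 + 2*h (x(h, J) = 4 + (((J*J + h) + h) - 1) = 4 + (((J**2 + h) + h) - 1) = 4 + (((h + J**2) + h) - 1) = 4 + ((J**2 + 2*h) - 1) = 4 + (-1 + J**2 + 2*h) = 3 + J**2 + 2*h)
x(M, -14) - U = (3 + (-14)**2 + 2*(-10)) - (-1 + sqrt(2490)) = (3 + 196 - 20) + (1 - sqrt(2490)) = 179 + (1 - sqrt(2490)) = 180 - sqrt(2490)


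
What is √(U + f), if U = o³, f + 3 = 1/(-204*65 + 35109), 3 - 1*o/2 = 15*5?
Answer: I*√1425446893839738/21849 ≈ 1728.0*I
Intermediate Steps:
o = -144 (o = 6 - 30*5 = 6 - 2*75 = 6 - 150 = -144)
f = -65546/21849 (f = -3 + 1/(-204*65 + 35109) = -3 + 1/(-13260 + 35109) = -3 + 1/21849 = -65546/21849 ≈ -3.0000)
U = -2985984 (U = (-144)³ = -2985984)
√(U + f) = √(-2985984 - 65546/21849) = √(-65240829962/21849) = I*√1425446893839738/21849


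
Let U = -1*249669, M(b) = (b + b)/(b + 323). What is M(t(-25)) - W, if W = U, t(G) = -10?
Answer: 78146377/313 ≈ 2.4967e+5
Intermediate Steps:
M(b) = 2*b/(323 + b) (M(b) = (2*b)/(323 + b) = 2*b/(323 + b))
U = -249669
W = -249669
M(t(-25)) - W = 2*(-10)/(323 - 10) - 1*(-249669) = 2*(-10)/313 + 249669 = 2*(-10)*(1/313) + 249669 = -20/313 + 249669 = 78146377/313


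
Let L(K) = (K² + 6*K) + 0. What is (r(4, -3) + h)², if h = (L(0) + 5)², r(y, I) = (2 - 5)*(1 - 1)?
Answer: 625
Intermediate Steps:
L(K) = K² + 6*K
r(y, I) = 0 (r(y, I) = -3*0 = 0)
h = 25 (h = (0*(6 + 0) + 5)² = (0*6 + 5)² = (0 + 5)² = 5² = 25)
(r(4, -3) + h)² = (0 + 25)² = 25² = 625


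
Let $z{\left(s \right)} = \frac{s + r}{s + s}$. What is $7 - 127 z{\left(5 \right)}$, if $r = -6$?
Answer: $\frac{197}{10} \approx 19.7$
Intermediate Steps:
$z{\left(s \right)} = \frac{-6 + s}{2 s}$ ($z{\left(s \right)} = \frac{s - 6}{s + s} = \frac{-6 + s}{2 s}$)
$7 - 127 z{\left(5 \right)} = 7 - 127 \frac{-6 + 5}{2 \cdot 5} = 7 - 127 \cdot \frac{1}{2} \cdot \frac{1}{5} \left(-1\right) = 7 - - \frac{127}{10} = 7 + \frac{127}{10} = \frac{197}{10}$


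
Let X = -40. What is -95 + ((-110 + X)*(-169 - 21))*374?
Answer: 10658905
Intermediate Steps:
-95 + ((-110 + X)*(-169 - 21))*374 = -95 + ((-110 - 40)*(-169 - 21))*374 = -95 - 150*(-190)*374 = -95 + 28500*374 = -95 + 10659000 = 10658905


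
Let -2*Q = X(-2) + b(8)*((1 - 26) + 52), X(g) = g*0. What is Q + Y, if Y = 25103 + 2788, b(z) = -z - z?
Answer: 28107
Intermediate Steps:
X(g) = 0
b(z) = -2*z
Q = 216 (Q = -(0 + (-2*8)*((1 - 26) + 52))/2 = -(0 - 16*(-25 + 52))/2 = -(0 - 16*27)/2 = -(0 - 432)/2 = -1/2*(-432) = 216)
Y = 27891
Q + Y = 216 + 27891 = 28107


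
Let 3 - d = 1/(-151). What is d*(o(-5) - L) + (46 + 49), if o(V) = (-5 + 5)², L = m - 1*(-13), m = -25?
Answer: 19793/151 ≈ 131.08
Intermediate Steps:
d = 454/151 (d = 3 - 1/(-151) = 3 - 1*(-1/151) = 3 + 1/151 = 454/151 ≈ 3.0066)
L = -12 (L = -25 - 1*(-13) = -25 + 13 = -12)
o(V) = 0 (o(V) = 0² = 0)
d*(o(-5) - L) + (46 + 49) = 454*(0 - 1*(-12))/151 + (46 + 49) = 454*(0 + 12)/151 + 95 = (454/151)*12 + 95 = 5448/151 + 95 = 19793/151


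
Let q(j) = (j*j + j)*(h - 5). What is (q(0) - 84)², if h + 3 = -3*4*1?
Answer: 7056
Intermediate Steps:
h = -15 (h = -3 - 3*4*1 = -3 - 12*1 = -3 - 12 = -15)
q(j) = -20*j - 20*j² (q(j) = (j*j + j)*(-15 - 5) = (j² + j)*(-20) = (j + j²)*(-20) = -20*j - 20*j²)
(q(0) - 84)² = (-20*0*(1 + 0) - 84)² = (-20*0*1 - 84)² = (0 - 84)² = (-84)² = 7056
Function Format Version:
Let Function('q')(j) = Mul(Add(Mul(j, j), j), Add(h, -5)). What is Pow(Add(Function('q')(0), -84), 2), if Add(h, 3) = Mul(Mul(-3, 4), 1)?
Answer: 7056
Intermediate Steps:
h = -15 (h = Add(-3, Mul(Mul(-3, 4), 1)) = Add(-3, Mul(-12, 1)) = Add(-3, -12) = -15)
Function('q')(j) = Add(Mul(-20, j), Mul(-20, Pow(j, 2))) (Function('q')(j) = Mul(Add(Mul(j, j), j), Add(-15, -5)) = Mul(Add(Pow(j, 2), j), -20) = Mul(Add(j, Pow(j, 2)), -20) = Add(Mul(-20, j), Mul(-20, Pow(j, 2))))
Pow(Add(Function('q')(0), -84), 2) = Pow(Add(Mul(-20, 0, Add(1, 0)), -84), 2) = Pow(Add(Mul(-20, 0, 1), -84), 2) = Pow(Add(0, -84), 2) = Pow(-84, 2) = 7056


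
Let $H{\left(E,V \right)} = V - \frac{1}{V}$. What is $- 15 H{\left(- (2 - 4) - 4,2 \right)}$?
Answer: $- \frac{45}{2} \approx -22.5$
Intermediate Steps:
$- 15 H{\left(- (2 - 4) - 4,2 \right)} = - 15 \left(2 - \frac{1}{2}\right) = \left(-15\right) \frac{3}{2} = - \frac{45}{2}$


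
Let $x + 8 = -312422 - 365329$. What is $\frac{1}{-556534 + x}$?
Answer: $- \frac{1}{1234293} \approx -8.1018 \cdot 10^{-7}$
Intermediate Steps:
$x = -677759$ ($x = -8 - 677751 = -677759$)
$\frac{1}{-556534 + x} = \frac{1}{-556534 - 677759} = \frac{1}{-1234293} = - \frac{1}{1234293}$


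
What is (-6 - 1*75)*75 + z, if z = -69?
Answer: -6144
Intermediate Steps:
(-6 - 1*75)*75 + z = (-6 - 1*75)*75 - 69 = (-6 - 75)*75 - 69 = -81*75 - 69 = -6075 - 69 = -6144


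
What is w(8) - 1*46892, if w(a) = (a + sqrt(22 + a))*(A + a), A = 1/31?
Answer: -1451660/31 + 249*sqrt(30)/31 ≈ -46784.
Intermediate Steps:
A = 1/31 ≈ 0.032258
w(a) = (1/31 + a)*(a + sqrt(22 + a)) (w(a) = (a + sqrt(22 + a))*(1/31 + a) = (1/31 + a)*(a + sqrt(22 + a)))
w(8) - 1*46892 = (8**2 + (1/31)*8 + sqrt(22 + 8)/31 + 8*sqrt(22 + 8)) - 1*46892 = (64 + 8/31 + sqrt(30)/31 + 8*sqrt(30)) - 46892 = (1992/31 + 249*sqrt(30)/31) - 46892 = -1451660/31 + 249*sqrt(30)/31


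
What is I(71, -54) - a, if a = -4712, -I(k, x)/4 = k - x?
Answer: 4212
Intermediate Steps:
I(k, x) = -4*k + 4*x (I(k, x) = -4*(k - x) = -4*k + 4*x)
I(71, -54) - a = (-4*71 + 4*(-54)) - 1*(-4712) = (-284 - 216) + 4712 = -500 + 4712 = 4212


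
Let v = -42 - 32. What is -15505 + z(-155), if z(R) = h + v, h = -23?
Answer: -15602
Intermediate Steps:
v = -74
z(R) = -97 (z(R) = -23 - 74 = -97)
-15505 + z(-155) = -15505 - 97 = -15602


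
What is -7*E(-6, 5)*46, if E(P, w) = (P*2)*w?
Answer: 19320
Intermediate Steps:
E(P, w) = 2*P*w (E(P, w) = (2*P)*w = 2*P*w)
-7*E(-6, 5)*46 = -14*(-6)*5*46 = -7*(-60)*46 = 420*46 = 19320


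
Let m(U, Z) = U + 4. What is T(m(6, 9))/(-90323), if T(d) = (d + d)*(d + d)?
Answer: -400/90323 ≈ -0.0044286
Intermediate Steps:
m(U, Z) = 4 + U
T(d) = 4*d² (T(d) = (2*d)*(2*d) = 4*d²)
T(m(6, 9))/(-90323) = (4*(4 + 6)²)/(-90323) = (4*10²)*(-1/90323) = (4*100)*(-1/90323) = 400*(-1/90323) = -400/90323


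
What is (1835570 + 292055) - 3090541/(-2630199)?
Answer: 5596080237916/2630199 ≈ 2.1276e+6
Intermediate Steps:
(1835570 + 292055) - 3090541/(-2630199) = 2127625 - 3090541*(-1/2630199) = 2127625 + 3090541/2630199 = 5596080237916/2630199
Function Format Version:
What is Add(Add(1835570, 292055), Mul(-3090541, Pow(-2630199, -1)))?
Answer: Rational(5596080237916, 2630199) ≈ 2.1276e+6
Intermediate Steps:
Add(Add(1835570, 292055), Mul(-3090541, Pow(-2630199, -1))) = Add(2127625, Mul(-3090541, Rational(-1, 2630199))) = Add(2127625, Rational(3090541, 2630199)) = Rational(5596080237916, 2630199)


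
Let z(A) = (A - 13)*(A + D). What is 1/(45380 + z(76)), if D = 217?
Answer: 1/63839 ≈ 1.5664e-5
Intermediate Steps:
z(A) = (-13 + A)*(217 + A) (z(A) = (A - 13)*(A + 217) = (-13 + A)*(217 + A))
1/(45380 + z(76)) = 1/(45380 + (-2821 + 76² + 204*76)) = 1/(45380 + (-2821 + 5776 + 15504)) = 1/(45380 + 18459) = 1/63839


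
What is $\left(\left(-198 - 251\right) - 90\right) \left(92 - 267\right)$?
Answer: $94325$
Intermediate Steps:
$\left(\left(-198 - 251\right) - 90\right) \left(92 - 267\right) = \left(\left(-198 - 251\right) - 90\right) \left(-175\right) = \left(-449 - 90\right) \left(-175\right) = \left(-539\right) \left(-175\right) = 94325$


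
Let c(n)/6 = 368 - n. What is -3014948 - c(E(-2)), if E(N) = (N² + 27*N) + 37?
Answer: -3017234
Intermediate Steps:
E(N) = 37 + N² + 27*N
c(n) = 2208 - 6*n (c(n) = 6*(368 - n) = 2208 - 6*n)
-3014948 - c(E(-2)) = -3014948 - (2208 - 6*(37 + (-2)² + 27*(-2))) = -3014948 - (2208 - 6*(37 + 4 - 54)) = -3014948 - (2208 - 6*(-13)) = -3014948 - (2208 + 78) = -3014948 - 1*2286 = -3014948 - 2286 = -3017234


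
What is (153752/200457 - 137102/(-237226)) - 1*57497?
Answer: -1367063044175294/23776806141 ≈ -57496.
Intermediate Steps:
(153752/200457 - 137102/(-237226)) - 1*57497 = (153752*(1/200457) - 137102*(-1/237226)) - 57497 = (153752/200457 + 68551/118613) - 57497 = 31978513783/23776806141 - 57497 = -1367063044175294/23776806141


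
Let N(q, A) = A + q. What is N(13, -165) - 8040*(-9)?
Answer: 72208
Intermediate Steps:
N(13, -165) - 8040*(-9) = (-165 + 13) - 8040*(-9) = -152 + 72360 = 72208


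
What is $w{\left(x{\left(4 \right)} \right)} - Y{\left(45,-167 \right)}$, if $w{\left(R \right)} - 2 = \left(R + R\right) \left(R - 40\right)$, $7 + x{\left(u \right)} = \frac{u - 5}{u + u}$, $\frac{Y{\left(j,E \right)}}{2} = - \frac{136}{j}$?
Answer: $\frac{978589}{1440} \approx 679.58$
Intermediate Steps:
$Y{\left(j,E \right)} = - \frac{272}{j}$ ($Y{\left(j,E \right)} = 2 \left(- \frac{136}{j}\right) = - \frac{272}{j}$)
$x{\left(u \right)} = -7 + \frac{-5 + u}{2 u}$ ($x{\left(u \right)} = -7 + \frac{u - 5}{u + u} = -7 + \frac{-5 + u}{2 u}$)
$w{\left(R \right)} = 2 + 2 R \left(-40 + R\right)$ ($w{\left(R \right)} = 2 + \left(R + R\right) \left(R - 40\right) = 2 + 2 R \left(-40 + R\right)$)
$w{\left(x{\left(4 \right)} \right)} - Y{\left(45,-167 \right)} = \left(2 - 80 \frac{-5 - 52}{2 \cdot 4} + 2 \left(\frac{-5 - 52}{2 \cdot 4}\right)^{2}\right) - - \frac{272}{45} = \left(2 - 80 \cdot \frac{1}{2} \cdot \frac{1}{4} \left(-5 - 52\right) + 2 \left(\frac{1}{2} \cdot \frac{1}{4} \left(-5 - 52\right)\right)^{2}\right) - \left(-272\right) \frac{1}{45} = \left(2 - 80 \cdot \frac{1}{2} \cdot \frac{1}{4} \left(-57\right) + 2 \left(\frac{1}{2} \cdot \frac{1}{4} \left(-57\right)\right)^{2}\right) - - \frac{272}{45} = \left(2 - -570 + 2 \left(- \frac{57}{8}\right)^{2}\right) + \frac{272}{45} = \left(2 + 570 + 2 \cdot \frac{3249}{64}\right) + \frac{272}{45} = \left(2 + 570 + \frac{3249}{32}\right) + \frac{272}{45} = \frac{21553}{32} + \frac{272}{45} = \frac{978589}{1440}$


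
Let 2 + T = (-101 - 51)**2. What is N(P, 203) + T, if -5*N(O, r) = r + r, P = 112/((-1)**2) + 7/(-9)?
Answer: 115104/5 ≈ 23021.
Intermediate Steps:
P = 1001/9 (P = 112/1 + 7*(-1/9) = 112*1 - 7/9 = 112 - 7/9 = 1001/9 ≈ 111.22)
T = 23102 (T = -2 + (-101 - 51)**2 = -2 + (-152)**2 = -2 + 23104 = 23102)
N(O, r) = -2*r/5 (N(O, r) = -(r + r)/5 = -2*r/5)
N(P, 203) + T = -2/5*203 + 23102 = -406/5 + 23102 = 115104/5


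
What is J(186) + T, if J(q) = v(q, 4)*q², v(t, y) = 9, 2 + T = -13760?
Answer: 297602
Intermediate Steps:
T = -13762 (T = -2 - 13760 = -13762)
J(q) = 9*q²
J(186) + T = 9*186² - 13762 = 9*34596 - 13762 = 311364 - 13762 = 297602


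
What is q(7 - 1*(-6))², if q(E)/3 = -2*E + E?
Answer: 1521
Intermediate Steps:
q(E) = -3*E (q(E) = 3*(-2*E + E) = 3*(-E) = -3*E)
q(7 - 1*(-6))² = (-3*(7 - 1*(-6)))² = (-3*(7 + 6))² = (-3*13)² = (-39)² = 1521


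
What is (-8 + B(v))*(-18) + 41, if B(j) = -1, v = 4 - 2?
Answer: 203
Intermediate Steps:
v = 2
(-8 + B(v))*(-18) + 41 = (-8 - 1)*(-18) + 41 = -9*(-18) + 41 = 162 + 41 = 203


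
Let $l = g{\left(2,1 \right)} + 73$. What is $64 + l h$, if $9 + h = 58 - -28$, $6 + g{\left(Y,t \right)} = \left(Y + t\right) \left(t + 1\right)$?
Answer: $5685$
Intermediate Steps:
$g{\left(Y,t \right)} = -6 + \left(1 + t\right) \left(Y + t\right)$ ($g{\left(Y,t \right)} = -6 + \left(Y + t\right) \left(t + 1\right) = -6 + \left(Y + t\right) \left(1 + t\right) = -6 + \left(1 + t\right) \left(Y + t\right)$)
$h = 77$ ($h = -9 + \left(58 - -28\right) = -9 + \left(58 + 28\right) = -9 + 86 = 77$)
$l = 73$ ($l = \left(-6 + 2 + 1 + 1^{2} + 2 \cdot 1\right) + 73 = \left(-6 + 2 + 1 + 1 + 2\right) + 73 = 0 + 73 = 73$)
$64 + l h = 64 + 73 \cdot 77 = 64 + 5621 = 5685$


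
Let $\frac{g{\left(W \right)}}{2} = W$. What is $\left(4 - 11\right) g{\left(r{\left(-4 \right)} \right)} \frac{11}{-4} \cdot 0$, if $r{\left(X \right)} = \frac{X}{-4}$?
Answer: $0$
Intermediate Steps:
$r{\left(X \right)} = - \frac{X}{4}$ ($r{\left(X \right)} = X \left(- \frac{1}{4}\right) = - \frac{X}{4}$)
$g{\left(W \right)} = 2 W$
$\left(4 - 11\right) g{\left(r{\left(-4 \right)} \right)} \frac{11}{-4} \cdot 0 = \left(4 - 11\right) 2 \left(\left(- \frac{1}{4}\right) \left(-4\right)\right) \frac{11}{-4} \cdot 0 = - 7 \cdot 2 \cdot 1 \cdot 11 \left(- \frac{1}{4}\right) 0 = \left(-7\right) 2 \left(- \frac{11}{4}\right) 0 = \left(-14\right) \left(- \frac{11}{4}\right) 0 = \frac{77}{2} \cdot 0 = 0$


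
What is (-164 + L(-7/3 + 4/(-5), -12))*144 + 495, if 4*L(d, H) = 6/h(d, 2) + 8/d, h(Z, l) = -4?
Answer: -1093545/47 ≈ -23267.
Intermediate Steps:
L(d, H) = -3/8 + 2/d (L(d, H) = (6/(-4) + 8/d)/4 = (6*(-¼) + 8/d)/4 = (-3/2 + 8/d)/4 = -3/8 + 2/d)
(-164 + L(-7/3 + 4/(-5), -12))*144 + 495 = (-164 + (-3/8 + 2/(-7/3 + 4/(-5))))*144 + 495 = (-164 + (-3/8 + 2/(-7*⅓ + 4*(-⅕))))*144 + 495 = (-164 + (-3/8 + 2/(-7/3 - ⅘)))*144 + 495 = (-164 + (-3/8 + 2/(-47/15)))*144 + 495 = (-164 + (-3/8 + 2*(-15/47)))*144 + 495 = (-164 + (-3/8 - 30/47))*144 + 495 = (-164 - 381/376)*144 + 495 = -62045/376*144 + 495 = -1116810/47 + 495 = -1093545/47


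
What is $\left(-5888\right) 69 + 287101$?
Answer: $-119171$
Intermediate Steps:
$\left(-5888\right) 69 + 287101 = -406272 + 287101 = -119171$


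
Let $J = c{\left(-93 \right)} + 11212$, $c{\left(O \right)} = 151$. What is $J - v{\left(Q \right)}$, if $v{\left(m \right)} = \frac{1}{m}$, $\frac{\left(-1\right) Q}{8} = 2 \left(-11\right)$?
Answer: $\frac{1999887}{176} \approx 11363.0$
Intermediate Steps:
$Q = 176$ ($Q = - 8 \cdot 2 \left(-11\right) = \left(-8\right) \left(-22\right) = 176$)
$J = 11363$ ($J = 151 + 11212 = 11363$)
$J - v{\left(Q \right)} = 11363 - \frac{1}{176} = \frac{1999887}{176}$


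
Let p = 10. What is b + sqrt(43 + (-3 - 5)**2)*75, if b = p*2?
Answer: 20 + 75*sqrt(107) ≈ 795.81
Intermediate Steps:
b = 20 (b = 10*2 = 20)
b + sqrt(43 + (-3 - 5)**2)*75 = 20 + sqrt(43 + (-3 - 5)**2)*75 = 20 + sqrt(43 + (-8)**2)*75 = 20 + sqrt(43 + 64)*75 = 20 + sqrt(107)*75 = 20 + 75*sqrt(107)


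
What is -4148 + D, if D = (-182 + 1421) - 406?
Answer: -3315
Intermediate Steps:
D = 833 (D = 1239 - 406 = 833)
-4148 + D = -4148 + 833 = -3315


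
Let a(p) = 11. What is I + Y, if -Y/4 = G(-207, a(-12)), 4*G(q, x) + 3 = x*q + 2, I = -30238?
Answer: -27960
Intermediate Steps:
G(q, x) = -¼ + q*x/4 (G(q, x) = -¾ + (x*q + 2)/4 = -¾ + (q*x + 2)/4 = -¾ + (2 + q*x)/4 = -¾ + (½ + q*x/4) = -¼ + q*x/4)
Y = 2278 (Y = -4*(-¼ + (¼)*(-207)*11) = -4*(-¼ - 2277/4) = -4*(-1139/2) = 2278)
I + Y = -30238 + 2278 = -27960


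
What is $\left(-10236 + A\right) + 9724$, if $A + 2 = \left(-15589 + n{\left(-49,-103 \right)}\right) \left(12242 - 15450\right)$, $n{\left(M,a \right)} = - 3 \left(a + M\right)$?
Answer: $48546150$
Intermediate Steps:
$n{\left(M,a \right)} = - 3 M - 3 a$ ($n{\left(M,a \right)} = - 3 \left(M + a\right) = - 3 M - 3 a$)
$A = 48546662$ ($A = -2 + \left(-15589 - -456\right) \left(12242 - 15450\right) = -2 + \left(-15589 + \left(147 + 309\right)\right) \left(-3208\right) = -2 + \left(-15589 + 456\right) \left(-3208\right) = -2 - -48546664 = -2 + 48546664 = 48546662$)
$\left(-10236 + A\right) + 9724 = \left(-10236 + 48546662\right) + 9724 = 48536426 + 9724 = 48546150$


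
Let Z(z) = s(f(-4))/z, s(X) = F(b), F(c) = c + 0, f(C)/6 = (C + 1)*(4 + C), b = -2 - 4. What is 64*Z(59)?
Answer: -384/59 ≈ -6.5085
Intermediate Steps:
b = -6
f(C) = 6*(1 + C)*(4 + C) (f(C) = 6*((C + 1)*(4 + C)) = 6*((1 + C)*(4 + C)) = 6*(1 + C)*(4 + C))
F(c) = c
s(X) = -6
Z(z) = -6/z
64*Z(59) = 64*(-6/59) = -384/59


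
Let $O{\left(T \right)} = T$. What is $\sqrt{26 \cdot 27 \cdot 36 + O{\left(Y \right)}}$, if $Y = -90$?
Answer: $3 \sqrt{2798} \approx 158.69$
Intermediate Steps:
$\sqrt{26 \cdot 27 \cdot 36 + O{\left(Y \right)}} = \sqrt{26 \cdot 27 \cdot 36 - 90} = \sqrt{702 \cdot 36 - 90} = \sqrt{25272 - 90} = \sqrt{25182} = 3 \sqrt{2798}$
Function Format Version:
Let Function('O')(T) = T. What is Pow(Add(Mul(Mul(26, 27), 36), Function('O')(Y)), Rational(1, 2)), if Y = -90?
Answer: Mul(3, Pow(2798, Rational(1, 2))) ≈ 158.69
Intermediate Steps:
Pow(Add(Mul(Mul(26, 27), 36), Function('O')(Y)), Rational(1, 2)) = Pow(Add(Mul(Mul(26, 27), 36), -90), Rational(1, 2)) = Pow(Add(Mul(702, 36), -90), Rational(1, 2)) = Pow(Add(25272, -90), Rational(1, 2)) = Pow(25182, Rational(1, 2)) = Mul(3, Pow(2798, Rational(1, 2)))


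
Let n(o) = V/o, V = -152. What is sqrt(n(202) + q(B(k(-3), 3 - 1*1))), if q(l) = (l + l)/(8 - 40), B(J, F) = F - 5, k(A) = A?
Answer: I*sqrt(92213)/404 ≈ 0.75165*I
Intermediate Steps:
n(o) = -152/o
B(J, F) = -5 + F
q(l) = -l/16 (q(l) = (2*l)/(-32) = (2*l)*(-1/32) = -l/16)
sqrt(n(202) + q(B(k(-3), 3 - 1*1))) = sqrt(-152/202 - (-5 + (3 - 1*1))/16) = sqrt(-152*1/202 - (-5 + (3 - 1))/16) = sqrt(-76/101 - (-5 + 2)/16) = sqrt(-76/101 - 1/16*(-3)) = sqrt(-76/101 + 3/16) = sqrt(-913/1616) = I*sqrt(92213)/404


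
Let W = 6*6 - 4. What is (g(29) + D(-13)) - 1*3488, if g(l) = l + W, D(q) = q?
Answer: -3440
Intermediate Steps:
W = 32 (W = 36 - 4 = 32)
g(l) = 32 + l (g(l) = l + 32 = 32 + l)
(g(29) + D(-13)) - 1*3488 = ((32 + 29) - 13) - 1*3488 = (61 - 13) - 3488 = 48 - 3488 = -3440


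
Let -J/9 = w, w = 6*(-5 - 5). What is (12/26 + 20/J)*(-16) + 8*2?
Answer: 2816/351 ≈ 8.0228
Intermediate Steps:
w = -60 (w = 6*(-10) = -60)
J = 540 (J = -9*(-60) = 540)
(12/26 + 20/J)*(-16) + 8*2 = (12/26 + 20/540)*(-16) + 8*2 = (12*(1/26) + 20*(1/540))*(-16) + 16 = (6/13 + 1/27)*(-16) + 16 = (175/351)*(-16) + 16 = -2800/351 + 16 = 2816/351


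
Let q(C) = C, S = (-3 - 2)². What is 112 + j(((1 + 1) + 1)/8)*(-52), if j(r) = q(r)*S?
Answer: -751/2 ≈ -375.50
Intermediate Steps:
S = 25 (S = (-5)² = 25)
j(r) = 25*r (j(r) = r*25 = 25*r)
112 + j(((1 + 1) + 1)/8)*(-52) = 112 + (25*(((1 + 1) + 1)/8))*(-52) = 112 + (25*((2 + 1)*(⅛)))*(-52) = 112 + (25*(3*(⅛)))*(-52) = 112 + (25*(3/8))*(-52) = 112 + (75/8)*(-52) = 112 - 975/2 = -751/2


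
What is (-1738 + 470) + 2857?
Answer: 1589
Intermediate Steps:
(-1738 + 470) + 2857 = -1268 + 2857 = 1589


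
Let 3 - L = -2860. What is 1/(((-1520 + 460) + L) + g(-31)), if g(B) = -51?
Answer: 1/1752 ≈ 0.00057078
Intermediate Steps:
L = 2863 (L = 3 - 1*(-2860) = 3 + 2860 = 2863)
1/(((-1520 + 460) + L) + g(-31)) = 1/(((-1520 + 460) + 2863) - 51) = 1/((-1060 + 2863) - 51) = 1/(1803 - 51) = 1/1752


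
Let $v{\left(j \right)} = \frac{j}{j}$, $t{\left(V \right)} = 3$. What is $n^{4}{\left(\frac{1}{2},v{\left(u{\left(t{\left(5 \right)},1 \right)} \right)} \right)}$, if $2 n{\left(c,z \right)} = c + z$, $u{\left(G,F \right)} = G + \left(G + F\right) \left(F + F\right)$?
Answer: $\frac{81}{256} \approx 0.31641$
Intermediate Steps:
$u{\left(G,F \right)} = G + 2 F \left(F + G\right)$ ($u{\left(G,F \right)} = G + \left(F + G\right) 2 F = G + 2 F \left(F + G\right)$)
$v{\left(j \right)} = 1$
$n{\left(c,z \right)} = \frac{c}{2} + \frac{z}{2}$ ($n{\left(c,z \right)} = \frac{c + z}{2} = \frac{c}{2} + \frac{z}{2}$)
$n^{4}{\left(\frac{1}{2},v{\left(u{\left(t{\left(5 \right)},1 \right)} \right)} \right)} = \left(\frac{1}{2 \cdot 2} + \frac{1}{2} \cdot 1\right)^{4} = \left(\frac{1}{2} \cdot \frac{1}{2} + \frac{1}{2}\right)^{4} = \left(\frac{1}{4} + \frac{1}{2}\right)^{4} = \left(\frac{3}{4}\right)^{4} = \frac{81}{256}$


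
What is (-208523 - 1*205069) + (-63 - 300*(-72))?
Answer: -392055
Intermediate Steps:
(-208523 - 1*205069) + (-63 - 300*(-72)) = (-208523 - 205069) + (-63 + 21600) = -413592 + 21537 = -392055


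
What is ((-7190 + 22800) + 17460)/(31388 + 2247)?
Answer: 6614/6727 ≈ 0.98320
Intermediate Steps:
((-7190 + 22800) + 17460)/(31388 + 2247) = (15610 + 17460)/33635 = 33070*(1/33635) = 6614/6727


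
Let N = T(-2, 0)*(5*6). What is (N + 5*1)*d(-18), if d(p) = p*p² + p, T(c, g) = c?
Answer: 321750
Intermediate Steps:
N = -60 (N = -10*6 = -2*30 = -60)
d(p) = p + p³ (d(p) = p³ + p = p + p³)
(N + 5*1)*d(-18) = (-60 + 5*1)*(-18 + (-18)³) = (-60 + 5)*(-18 - 5832) = -55*(-5850) = 321750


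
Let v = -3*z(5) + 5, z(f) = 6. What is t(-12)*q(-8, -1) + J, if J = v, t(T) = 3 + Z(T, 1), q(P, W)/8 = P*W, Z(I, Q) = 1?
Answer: 243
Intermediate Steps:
q(P, W) = 8*P*W (q(P, W) = 8*(P*W) = 8*P*W)
v = -13 (v = -3*6 + 5 = -18 + 5 = -13)
t(T) = 4 (t(T) = 3 + 1 = 4)
J = -13
t(-12)*q(-8, -1) + J = 4*(8*(-8)*(-1)) - 13 = 4*64 - 13 = 256 - 13 = 243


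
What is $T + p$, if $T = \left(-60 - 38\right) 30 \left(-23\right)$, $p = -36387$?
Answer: $31233$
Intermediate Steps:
$T = 67620$ ($T = \left(-98\right) 30 \left(-23\right) = \left(-2940\right) \left(-23\right) = 67620$)
$T + p = 67620 - 36387 = 31233$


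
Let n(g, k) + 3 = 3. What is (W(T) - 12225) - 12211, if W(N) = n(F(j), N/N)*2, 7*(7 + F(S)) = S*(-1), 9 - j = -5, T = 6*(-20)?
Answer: -24436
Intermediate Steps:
T = -120
j = 14 (j = 9 - 1*(-5) = 9 + 5 = 14)
F(S) = -7 - S/7 (F(S) = -7 + (S*(-1))/7 = -7 + (-S)/7 = -7 - S/7)
n(g, k) = 0 (n(g, k) = -3 + 3 = 0)
W(N) = 0 (W(N) = 0*2 = 0)
(W(T) - 12225) - 12211 = (0 - 12225) - 12211 = -12225 - 12211 = -24436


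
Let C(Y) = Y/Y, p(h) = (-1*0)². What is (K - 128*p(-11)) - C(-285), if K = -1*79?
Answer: -80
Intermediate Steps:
p(h) = 0 (p(h) = 0² = 0)
K = -79
C(Y) = 1
(K - 128*p(-11)) - C(-285) = (-79 - 128*0) - 1*1 = (-79 + 0) - 1 = -79 - 1 = -80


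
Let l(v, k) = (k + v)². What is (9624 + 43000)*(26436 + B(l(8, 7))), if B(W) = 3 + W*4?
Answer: 1438687536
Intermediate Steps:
B(W) = 3 + 4*W
(9624 + 43000)*(26436 + B(l(8, 7))) = (9624 + 43000)*(26436 + (3 + 4*(7 + 8)²)) = 52624*(26436 + (3 + 4*15²)) = 52624*(26436 + (3 + 4*225)) = 52624*(26436 + (3 + 900)) = 52624*(26436 + 903) = 52624*27339 = 1438687536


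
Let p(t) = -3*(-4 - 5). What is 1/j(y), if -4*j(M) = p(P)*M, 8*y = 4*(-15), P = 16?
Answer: 8/405 ≈ 0.019753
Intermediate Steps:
p(t) = 27 (p(t) = -3*(-9) = 27)
y = -15/2 (y = (4*(-15))/8 = (⅛)*(-60) = -15/2 ≈ -7.5000)
j(M) = -27*M/4
1/j(y) = 1/(-27/4*(-15/2)) = 1/(405/8) = 8/405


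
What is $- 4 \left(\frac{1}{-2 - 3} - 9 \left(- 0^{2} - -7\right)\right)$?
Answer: $\frac{1264}{5} \approx 252.8$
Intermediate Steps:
$- 4 \left(\frac{1}{-2 - 3} - 9 \left(- 0^{2} - -7\right)\right) = - 4 \left(\frac{1}{-5} - 9 \left(\left(-1\right) 0 + 7\right)\right) = - 4 \left(- \frac{1}{5} - 9 \left(0 + 7\right)\right) = - 4 \left(- \frac{1}{5} - 63\right) = \left(-4\right) \left(- \frac{316}{5}\right) = \frac{1264}{5}$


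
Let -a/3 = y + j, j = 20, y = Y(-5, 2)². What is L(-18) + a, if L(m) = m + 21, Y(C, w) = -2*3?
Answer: -165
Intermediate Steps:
Y(C, w) = -6
L(m) = 21 + m
y = 36 (y = (-6)² = 36)
a = -168 (a = -3*(36 + 20) = -3*56 = -168)
L(-18) + a = (21 - 18) - 168 = 3 - 168 = -165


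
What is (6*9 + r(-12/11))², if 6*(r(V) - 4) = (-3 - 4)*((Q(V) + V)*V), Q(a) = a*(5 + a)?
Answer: 4641151876/1771561 ≈ 2619.8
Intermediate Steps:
r(V) = 4 - 7*V*(V + V*(5 + V))/6 (r(V) = 4 + ((-3 - 4)*((V*(5 + V) + V)*V))/6 = 4 + (-7*(V + V*(5 + V))*V)/6 = 4 + (-7*V*(V + V*(5 + V)))/6 = 4 - 7*V*(V + V*(5 + V))/6)
(6*9 + r(-12/11))² = (6*9 + (4 - 7*(-12/11)² - 7*(-12/11)³/6))² = (54 + (4 - 7*(-12*1/11)² - 7*(-12*1/11)³/6))² = (54 + (4 - 7*(-12/11)² - 7*(-12/11)³/6))² = (54 + (4 - 7*144/121 - 7/6*(-1728/1331)))² = (54 + (4 - 1008/121 + 2016/1331))² = (54 - 3748/1331)² = (68126/1331)² = 4641151876/1771561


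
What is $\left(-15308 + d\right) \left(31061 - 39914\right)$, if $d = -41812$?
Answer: $505683360$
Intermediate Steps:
$\left(-15308 + d\right) \left(31061 - 39914\right) = \left(-15308 - 41812\right) \left(31061 - 39914\right) = \left(-57120\right) \left(-8853\right) = 505683360$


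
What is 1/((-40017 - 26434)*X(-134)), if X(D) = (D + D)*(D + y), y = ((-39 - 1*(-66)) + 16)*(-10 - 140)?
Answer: -1/117253586912 ≈ -8.5285e-12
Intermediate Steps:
y = -6450 (y = ((-39 + 66) + 16)*(-150) = (27 + 16)*(-150) = 43*(-150) = -6450)
X(D) = 2*D*(-6450 + D) (X(D) = (D + D)*(D - 6450) = (2*D)*(-6450 + D) = 2*D*(-6450 + D))
1/((-40017 - 26434)*X(-134)) = 1/((-40017 - 26434)*((2*(-134)*(-6450 - 134)))) = 1/((-66451)*((2*(-134)*(-6584)))) = -1/66451/1764512 = -1/66451*1/1764512 = -1/117253586912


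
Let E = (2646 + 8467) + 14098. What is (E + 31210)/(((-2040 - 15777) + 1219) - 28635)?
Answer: -56421/45233 ≈ -1.2473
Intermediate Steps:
E = 25211 (E = 11113 + 14098 = 25211)
(E + 31210)/(((-2040 - 15777) + 1219) - 28635) = (25211 + 31210)/(((-2040 - 15777) + 1219) - 28635) = 56421/((-17817 + 1219) - 28635) = 56421/(-16598 - 28635) = 56421/(-45233) = 56421*(-1/45233) = -56421/45233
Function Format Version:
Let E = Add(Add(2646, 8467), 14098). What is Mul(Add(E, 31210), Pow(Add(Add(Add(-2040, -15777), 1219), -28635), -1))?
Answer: Rational(-56421, 45233) ≈ -1.2473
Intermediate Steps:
E = 25211 (E = Add(11113, 14098) = 25211)
Mul(Add(E, 31210), Pow(Add(Add(Add(-2040, -15777), 1219), -28635), -1)) = Mul(Add(25211, 31210), Pow(Add(Add(Add(-2040, -15777), 1219), -28635), -1)) = Mul(56421, Pow(Add(Add(-17817, 1219), -28635), -1)) = Mul(56421, Pow(Add(-16598, -28635), -1)) = Mul(56421, Pow(-45233, -1)) = Mul(56421, Rational(-1, 45233)) = Rational(-56421, 45233)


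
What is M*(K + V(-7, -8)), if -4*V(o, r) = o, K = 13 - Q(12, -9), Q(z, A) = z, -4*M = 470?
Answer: -2585/8 ≈ -323.13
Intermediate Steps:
M = -235/2 (M = -¼*470 = -235/2 ≈ -117.50)
K = 1 (K = 13 - 1*12 = 13 - 12 = 1)
V(o, r) = -o/4
M*(K + V(-7, -8)) = -235*(1 - ¼*(-7))/2 = -235*(1 + 7/4)/2 = -235/2*11/4 = -2585/8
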